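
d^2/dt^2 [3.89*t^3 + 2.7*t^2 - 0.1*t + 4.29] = 23.34*t + 5.4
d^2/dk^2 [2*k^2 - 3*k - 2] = 4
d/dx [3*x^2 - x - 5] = 6*x - 1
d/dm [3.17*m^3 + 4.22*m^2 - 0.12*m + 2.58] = 9.51*m^2 + 8.44*m - 0.12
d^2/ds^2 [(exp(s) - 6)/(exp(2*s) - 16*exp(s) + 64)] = (exp(2*s) + 8*exp(s) - 32)*exp(s)/(exp(4*s) - 32*exp(3*s) + 384*exp(2*s) - 2048*exp(s) + 4096)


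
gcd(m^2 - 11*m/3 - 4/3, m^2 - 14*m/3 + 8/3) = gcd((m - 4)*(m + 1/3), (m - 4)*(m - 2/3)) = m - 4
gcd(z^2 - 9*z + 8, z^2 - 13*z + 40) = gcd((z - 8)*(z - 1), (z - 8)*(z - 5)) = z - 8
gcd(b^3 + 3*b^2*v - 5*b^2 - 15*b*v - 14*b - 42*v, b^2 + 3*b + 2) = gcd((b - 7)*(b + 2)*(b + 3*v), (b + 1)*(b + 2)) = b + 2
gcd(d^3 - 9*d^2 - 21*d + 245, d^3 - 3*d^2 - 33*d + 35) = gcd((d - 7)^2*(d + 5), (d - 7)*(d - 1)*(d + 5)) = d^2 - 2*d - 35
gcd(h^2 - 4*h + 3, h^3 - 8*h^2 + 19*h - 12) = h^2 - 4*h + 3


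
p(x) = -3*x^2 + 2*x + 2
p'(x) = 2 - 6*x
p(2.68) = -14.19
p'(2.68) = -14.08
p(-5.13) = -87.21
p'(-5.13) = 32.78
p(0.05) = 2.09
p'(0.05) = 1.70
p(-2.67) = -24.73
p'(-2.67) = 18.02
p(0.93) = 1.27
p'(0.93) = -3.58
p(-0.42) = 0.63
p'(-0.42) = 4.52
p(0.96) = 1.16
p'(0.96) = -3.76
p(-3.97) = -53.22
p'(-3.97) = 25.82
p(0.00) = 2.00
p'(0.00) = 2.00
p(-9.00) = -259.00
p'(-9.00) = 56.00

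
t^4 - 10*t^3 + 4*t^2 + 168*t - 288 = (t - 6)^2*(t - 2)*(t + 4)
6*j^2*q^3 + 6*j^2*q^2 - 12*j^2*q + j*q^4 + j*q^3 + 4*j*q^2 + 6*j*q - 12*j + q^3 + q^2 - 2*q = (6*j + q)*(q - 1)*(q + 2)*(j*q + 1)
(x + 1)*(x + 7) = x^2 + 8*x + 7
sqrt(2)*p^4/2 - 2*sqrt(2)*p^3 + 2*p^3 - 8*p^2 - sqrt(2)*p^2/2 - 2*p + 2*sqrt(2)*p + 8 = (p - 4)*(p - 1)*(p + 2*sqrt(2))*(sqrt(2)*p/2 + sqrt(2)/2)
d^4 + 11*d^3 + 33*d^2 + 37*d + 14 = (d + 1)^2*(d + 2)*(d + 7)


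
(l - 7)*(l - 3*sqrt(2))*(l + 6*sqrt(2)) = l^3 - 7*l^2 + 3*sqrt(2)*l^2 - 36*l - 21*sqrt(2)*l + 252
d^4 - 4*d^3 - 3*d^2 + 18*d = d*(d - 3)^2*(d + 2)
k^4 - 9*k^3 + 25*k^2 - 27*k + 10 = (k - 5)*(k - 2)*(k - 1)^2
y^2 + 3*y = y*(y + 3)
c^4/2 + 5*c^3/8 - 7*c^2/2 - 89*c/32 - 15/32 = (c/2 + 1/4)*(c - 5/2)*(c + 1/4)*(c + 3)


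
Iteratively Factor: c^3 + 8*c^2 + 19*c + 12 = (c + 3)*(c^2 + 5*c + 4) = (c + 1)*(c + 3)*(c + 4)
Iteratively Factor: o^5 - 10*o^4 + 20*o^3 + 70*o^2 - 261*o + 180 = (o - 3)*(o^4 - 7*o^3 - o^2 + 67*o - 60) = (o - 5)*(o - 3)*(o^3 - 2*o^2 - 11*o + 12) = (o - 5)*(o - 3)*(o - 1)*(o^2 - o - 12) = (o - 5)*(o - 3)*(o - 1)*(o + 3)*(o - 4)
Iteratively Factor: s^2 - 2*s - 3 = (s + 1)*(s - 3)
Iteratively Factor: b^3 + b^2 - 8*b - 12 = (b - 3)*(b^2 + 4*b + 4) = (b - 3)*(b + 2)*(b + 2)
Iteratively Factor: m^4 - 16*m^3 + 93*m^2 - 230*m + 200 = (m - 5)*(m^3 - 11*m^2 + 38*m - 40) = (m - 5)*(m - 4)*(m^2 - 7*m + 10) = (m - 5)*(m - 4)*(m - 2)*(m - 5)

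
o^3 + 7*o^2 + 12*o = o*(o + 3)*(o + 4)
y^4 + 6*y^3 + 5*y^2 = y^2*(y + 1)*(y + 5)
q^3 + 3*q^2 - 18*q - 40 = (q - 4)*(q + 2)*(q + 5)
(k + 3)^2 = k^2 + 6*k + 9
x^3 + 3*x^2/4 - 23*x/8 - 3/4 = (x - 3/2)*(x + 1/4)*(x + 2)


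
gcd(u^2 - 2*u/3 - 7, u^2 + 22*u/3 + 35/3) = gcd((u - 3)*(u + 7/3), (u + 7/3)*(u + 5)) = u + 7/3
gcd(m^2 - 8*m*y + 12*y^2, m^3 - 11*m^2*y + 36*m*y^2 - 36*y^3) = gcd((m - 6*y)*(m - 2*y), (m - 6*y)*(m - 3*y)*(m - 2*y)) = m^2 - 8*m*y + 12*y^2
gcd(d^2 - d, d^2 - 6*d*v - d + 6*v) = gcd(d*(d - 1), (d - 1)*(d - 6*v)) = d - 1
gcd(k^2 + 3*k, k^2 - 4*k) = k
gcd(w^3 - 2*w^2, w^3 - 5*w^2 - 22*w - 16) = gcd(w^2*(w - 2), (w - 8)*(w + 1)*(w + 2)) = 1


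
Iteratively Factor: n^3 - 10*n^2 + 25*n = (n - 5)*(n^2 - 5*n) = (n - 5)^2*(n)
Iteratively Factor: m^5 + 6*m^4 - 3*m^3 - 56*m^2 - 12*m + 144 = (m - 2)*(m^4 + 8*m^3 + 13*m^2 - 30*m - 72) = (m - 2)^2*(m^3 + 10*m^2 + 33*m + 36) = (m - 2)^2*(m + 4)*(m^2 + 6*m + 9) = (m - 2)^2*(m + 3)*(m + 4)*(m + 3)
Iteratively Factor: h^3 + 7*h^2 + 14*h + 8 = (h + 1)*(h^2 + 6*h + 8) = (h + 1)*(h + 4)*(h + 2)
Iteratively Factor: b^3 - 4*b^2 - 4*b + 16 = (b + 2)*(b^2 - 6*b + 8) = (b - 4)*(b + 2)*(b - 2)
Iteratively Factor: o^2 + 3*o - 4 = (o - 1)*(o + 4)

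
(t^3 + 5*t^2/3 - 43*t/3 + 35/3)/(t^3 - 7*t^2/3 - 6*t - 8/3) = (-3*t^3 - 5*t^2 + 43*t - 35)/(-3*t^3 + 7*t^2 + 18*t + 8)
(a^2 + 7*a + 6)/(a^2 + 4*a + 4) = (a^2 + 7*a + 6)/(a^2 + 4*a + 4)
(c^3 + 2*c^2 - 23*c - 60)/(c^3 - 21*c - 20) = (c + 3)/(c + 1)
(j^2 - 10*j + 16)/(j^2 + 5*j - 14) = (j - 8)/(j + 7)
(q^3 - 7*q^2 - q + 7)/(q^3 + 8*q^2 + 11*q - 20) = (q^2 - 6*q - 7)/(q^2 + 9*q + 20)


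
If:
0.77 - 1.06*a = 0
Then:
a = 0.73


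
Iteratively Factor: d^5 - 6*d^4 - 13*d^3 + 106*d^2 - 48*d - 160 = (d + 4)*(d^4 - 10*d^3 + 27*d^2 - 2*d - 40) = (d + 1)*(d + 4)*(d^3 - 11*d^2 + 38*d - 40) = (d - 5)*(d + 1)*(d + 4)*(d^2 - 6*d + 8) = (d - 5)*(d - 4)*(d + 1)*(d + 4)*(d - 2)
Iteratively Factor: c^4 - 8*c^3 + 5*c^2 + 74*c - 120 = (c - 5)*(c^3 - 3*c^2 - 10*c + 24) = (c - 5)*(c - 2)*(c^2 - c - 12) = (c - 5)*(c - 4)*(c - 2)*(c + 3)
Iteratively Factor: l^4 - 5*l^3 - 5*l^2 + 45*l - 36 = (l - 1)*(l^3 - 4*l^2 - 9*l + 36) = (l - 4)*(l - 1)*(l^2 - 9) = (l - 4)*(l - 1)*(l + 3)*(l - 3)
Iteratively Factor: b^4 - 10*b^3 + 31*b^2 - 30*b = (b - 3)*(b^3 - 7*b^2 + 10*b) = (b - 3)*(b - 2)*(b^2 - 5*b) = (b - 5)*(b - 3)*(b - 2)*(b)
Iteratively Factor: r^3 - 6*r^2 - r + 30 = (r - 5)*(r^2 - r - 6) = (r - 5)*(r + 2)*(r - 3)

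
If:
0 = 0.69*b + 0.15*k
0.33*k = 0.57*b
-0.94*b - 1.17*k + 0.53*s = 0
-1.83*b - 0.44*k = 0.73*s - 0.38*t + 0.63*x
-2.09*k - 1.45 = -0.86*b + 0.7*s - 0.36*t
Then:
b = 0.00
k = 0.00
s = 0.00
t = 4.03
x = 2.43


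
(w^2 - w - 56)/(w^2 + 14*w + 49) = (w - 8)/(w + 7)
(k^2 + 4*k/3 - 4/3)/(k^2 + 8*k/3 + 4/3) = (3*k - 2)/(3*k + 2)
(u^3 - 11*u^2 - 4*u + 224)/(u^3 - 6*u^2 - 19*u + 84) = (u - 8)/(u - 3)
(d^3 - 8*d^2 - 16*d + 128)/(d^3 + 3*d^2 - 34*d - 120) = (d^2 - 12*d + 32)/(d^2 - d - 30)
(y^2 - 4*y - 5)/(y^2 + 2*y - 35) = (y + 1)/(y + 7)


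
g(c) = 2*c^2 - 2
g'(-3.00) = -12.00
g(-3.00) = 16.00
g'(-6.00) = -24.00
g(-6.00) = 70.00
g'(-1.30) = -5.20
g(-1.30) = 1.38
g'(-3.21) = -12.84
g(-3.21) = 18.61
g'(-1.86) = -7.44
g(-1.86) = 4.92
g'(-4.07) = -16.28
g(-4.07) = 31.13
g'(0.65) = 2.60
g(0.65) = -1.16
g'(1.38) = 5.52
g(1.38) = 1.81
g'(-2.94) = -11.76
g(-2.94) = 15.29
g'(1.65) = 6.60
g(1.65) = 3.44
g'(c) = 4*c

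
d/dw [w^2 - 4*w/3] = 2*w - 4/3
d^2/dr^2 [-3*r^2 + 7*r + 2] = -6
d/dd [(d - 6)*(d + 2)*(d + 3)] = 3*d^2 - 2*d - 24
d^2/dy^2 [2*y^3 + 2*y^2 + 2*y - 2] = 12*y + 4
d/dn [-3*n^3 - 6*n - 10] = -9*n^2 - 6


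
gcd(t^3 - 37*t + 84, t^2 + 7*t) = t + 7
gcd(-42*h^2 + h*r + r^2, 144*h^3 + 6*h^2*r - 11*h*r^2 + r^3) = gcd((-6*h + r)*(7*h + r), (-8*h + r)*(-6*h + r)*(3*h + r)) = -6*h + r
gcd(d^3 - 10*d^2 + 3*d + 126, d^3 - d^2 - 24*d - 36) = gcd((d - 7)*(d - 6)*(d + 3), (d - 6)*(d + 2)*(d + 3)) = d^2 - 3*d - 18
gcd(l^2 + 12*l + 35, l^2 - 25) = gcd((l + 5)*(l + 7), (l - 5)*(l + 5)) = l + 5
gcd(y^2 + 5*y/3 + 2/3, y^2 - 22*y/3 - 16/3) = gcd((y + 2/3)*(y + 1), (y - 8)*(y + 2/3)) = y + 2/3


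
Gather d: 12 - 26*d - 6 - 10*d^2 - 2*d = -10*d^2 - 28*d + 6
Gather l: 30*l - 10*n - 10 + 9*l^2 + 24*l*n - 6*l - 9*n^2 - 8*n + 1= 9*l^2 + l*(24*n + 24) - 9*n^2 - 18*n - 9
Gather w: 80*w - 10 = 80*w - 10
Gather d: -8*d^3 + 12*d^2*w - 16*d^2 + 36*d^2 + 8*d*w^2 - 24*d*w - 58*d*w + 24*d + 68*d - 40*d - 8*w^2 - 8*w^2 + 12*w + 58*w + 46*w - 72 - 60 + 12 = -8*d^3 + d^2*(12*w + 20) + d*(8*w^2 - 82*w + 52) - 16*w^2 + 116*w - 120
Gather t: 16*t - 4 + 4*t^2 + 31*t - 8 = 4*t^2 + 47*t - 12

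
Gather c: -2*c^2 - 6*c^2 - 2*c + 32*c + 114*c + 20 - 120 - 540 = -8*c^2 + 144*c - 640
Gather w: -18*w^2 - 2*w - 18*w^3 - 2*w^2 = -18*w^3 - 20*w^2 - 2*w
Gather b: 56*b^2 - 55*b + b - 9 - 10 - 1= 56*b^2 - 54*b - 20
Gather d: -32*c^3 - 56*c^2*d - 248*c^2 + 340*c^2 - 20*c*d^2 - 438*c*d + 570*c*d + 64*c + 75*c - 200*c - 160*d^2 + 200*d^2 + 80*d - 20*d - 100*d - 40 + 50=-32*c^3 + 92*c^2 - 61*c + d^2*(40 - 20*c) + d*(-56*c^2 + 132*c - 40) + 10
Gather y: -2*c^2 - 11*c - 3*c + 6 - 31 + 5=-2*c^2 - 14*c - 20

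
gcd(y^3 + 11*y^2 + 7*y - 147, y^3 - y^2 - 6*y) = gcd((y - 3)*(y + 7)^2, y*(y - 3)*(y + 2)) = y - 3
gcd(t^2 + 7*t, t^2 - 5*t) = t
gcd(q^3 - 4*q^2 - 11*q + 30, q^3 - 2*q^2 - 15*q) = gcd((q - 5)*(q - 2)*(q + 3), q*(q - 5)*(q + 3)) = q^2 - 2*q - 15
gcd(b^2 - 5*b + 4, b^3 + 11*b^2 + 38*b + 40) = 1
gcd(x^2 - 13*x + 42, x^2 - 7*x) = x - 7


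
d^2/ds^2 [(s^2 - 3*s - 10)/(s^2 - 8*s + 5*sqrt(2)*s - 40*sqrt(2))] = 2*(-(2*s - 8 + 5*sqrt(2))^2*(-s^2 + 3*s + 10) + (-s^2 + 3*s - (2*s - 3)*(2*s - 8 + 5*sqrt(2)) + 10)*(s^2 - 8*s + 5*sqrt(2)*s - 40*sqrt(2)) + (s^2 - 8*s + 5*sqrt(2)*s - 40*sqrt(2))^2)/(s^2 - 8*s + 5*sqrt(2)*s - 40*sqrt(2))^3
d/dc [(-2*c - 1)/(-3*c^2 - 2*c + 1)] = 2*(-3*c^2 - 3*c - 2)/(9*c^4 + 12*c^3 - 2*c^2 - 4*c + 1)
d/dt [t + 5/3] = 1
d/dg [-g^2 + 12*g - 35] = 12 - 2*g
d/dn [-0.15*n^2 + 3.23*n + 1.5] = 3.23 - 0.3*n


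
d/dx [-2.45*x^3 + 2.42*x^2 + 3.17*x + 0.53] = -7.35*x^2 + 4.84*x + 3.17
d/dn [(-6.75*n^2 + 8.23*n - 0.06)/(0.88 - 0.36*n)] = (2.43*n^2 - 11.88*n + 7.2208)/(0.1296*n^2 - 0.6336*n + 0.7744)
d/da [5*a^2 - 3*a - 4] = 10*a - 3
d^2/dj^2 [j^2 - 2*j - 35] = 2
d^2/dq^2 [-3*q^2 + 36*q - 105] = -6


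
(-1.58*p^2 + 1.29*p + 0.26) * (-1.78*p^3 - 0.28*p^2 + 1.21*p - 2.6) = 2.8124*p^5 - 1.8538*p^4 - 2.7358*p^3 + 5.5961*p^2 - 3.0394*p - 0.676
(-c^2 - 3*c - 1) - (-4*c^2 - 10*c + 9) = 3*c^2 + 7*c - 10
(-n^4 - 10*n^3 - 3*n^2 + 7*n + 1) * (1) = -n^4 - 10*n^3 - 3*n^2 + 7*n + 1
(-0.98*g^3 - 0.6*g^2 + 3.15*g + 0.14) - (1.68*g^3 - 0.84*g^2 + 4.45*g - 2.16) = -2.66*g^3 + 0.24*g^2 - 1.3*g + 2.3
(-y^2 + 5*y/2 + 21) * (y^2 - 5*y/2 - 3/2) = -y^4 + 5*y^3 + 65*y^2/4 - 225*y/4 - 63/2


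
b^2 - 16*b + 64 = (b - 8)^2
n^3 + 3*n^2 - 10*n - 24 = (n - 3)*(n + 2)*(n + 4)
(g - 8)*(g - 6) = g^2 - 14*g + 48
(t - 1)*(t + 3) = t^2 + 2*t - 3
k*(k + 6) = k^2 + 6*k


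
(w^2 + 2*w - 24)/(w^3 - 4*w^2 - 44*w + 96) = (w - 4)/(w^2 - 10*w + 16)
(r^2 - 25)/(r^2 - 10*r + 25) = (r + 5)/(r - 5)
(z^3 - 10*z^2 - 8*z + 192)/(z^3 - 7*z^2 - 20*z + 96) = (z - 6)/(z - 3)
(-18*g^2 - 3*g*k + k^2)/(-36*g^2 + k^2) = (3*g + k)/(6*g + k)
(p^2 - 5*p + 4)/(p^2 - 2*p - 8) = (p - 1)/(p + 2)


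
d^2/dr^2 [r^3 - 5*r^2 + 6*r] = 6*r - 10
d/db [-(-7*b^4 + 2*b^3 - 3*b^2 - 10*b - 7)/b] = 21*b^2 - 4*b + 3 - 7/b^2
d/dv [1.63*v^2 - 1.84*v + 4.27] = 3.26*v - 1.84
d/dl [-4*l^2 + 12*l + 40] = 12 - 8*l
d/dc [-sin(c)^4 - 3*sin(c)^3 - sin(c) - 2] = -(4*sin(c)^3 + 9*sin(c)^2 + 1)*cos(c)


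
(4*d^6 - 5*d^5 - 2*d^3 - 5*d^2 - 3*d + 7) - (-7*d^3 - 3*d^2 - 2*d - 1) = 4*d^6 - 5*d^5 + 5*d^3 - 2*d^2 - d + 8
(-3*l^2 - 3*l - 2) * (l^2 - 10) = -3*l^4 - 3*l^3 + 28*l^2 + 30*l + 20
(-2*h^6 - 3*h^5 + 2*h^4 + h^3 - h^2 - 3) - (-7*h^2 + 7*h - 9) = -2*h^6 - 3*h^5 + 2*h^4 + h^3 + 6*h^2 - 7*h + 6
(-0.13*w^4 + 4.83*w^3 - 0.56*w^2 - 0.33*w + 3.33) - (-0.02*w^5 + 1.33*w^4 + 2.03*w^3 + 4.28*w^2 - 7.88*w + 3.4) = 0.02*w^5 - 1.46*w^4 + 2.8*w^3 - 4.84*w^2 + 7.55*w - 0.0699999999999998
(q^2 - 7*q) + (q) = q^2 - 6*q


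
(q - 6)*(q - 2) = q^2 - 8*q + 12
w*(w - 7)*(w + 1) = w^3 - 6*w^2 - 7*w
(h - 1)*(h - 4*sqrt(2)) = h^2 - 4*sqrt(2)*h - h + 4*sqrt(2)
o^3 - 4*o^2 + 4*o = o*(o - 2)^2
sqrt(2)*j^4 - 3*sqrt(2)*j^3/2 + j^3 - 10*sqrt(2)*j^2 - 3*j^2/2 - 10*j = j*(j - 4)*(j + 5/2)*(sqrt(2)*j + 1)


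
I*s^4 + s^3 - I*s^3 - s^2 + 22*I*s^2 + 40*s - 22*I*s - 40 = (s - 4*I)*(s - 2*I)*(s + 5*I)*(I*s - I)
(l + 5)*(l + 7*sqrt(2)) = l^2 + 5*l + 7*sqrt(2)*l + 35*sqrt(2)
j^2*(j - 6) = j^3 - 6*j^2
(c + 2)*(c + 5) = c^2 + 7*c + 10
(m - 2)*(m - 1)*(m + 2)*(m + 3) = m^4 + 2*m^3 - 7*m^2 - 8*m + 12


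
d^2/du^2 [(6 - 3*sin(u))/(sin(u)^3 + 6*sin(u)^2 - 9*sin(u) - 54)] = 3*(4*sin(u)^7 - 66*sin(u)^5 + 492*sin(u)^4 + 1398*sin(u)^3 - 3564*sin(u)^2 + 1944*sin(u) + 2592)/(sin(u)^3 + 6*sin(u)^2 - 9*sin(u) - 54)^3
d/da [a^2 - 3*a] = 2*a - 3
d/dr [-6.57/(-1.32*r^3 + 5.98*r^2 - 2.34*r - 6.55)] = (-26.0172*r^2 + 78.5772*r - 15.3738)/(1.32*r^3 - 5.98*r^2 + 2.34*r + 6.55)^2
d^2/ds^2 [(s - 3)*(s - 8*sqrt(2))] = 2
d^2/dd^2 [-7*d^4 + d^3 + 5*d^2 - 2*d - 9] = -84*d^2 + 6*d + 10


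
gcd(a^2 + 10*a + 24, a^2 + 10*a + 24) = a^2 + 10*a + 24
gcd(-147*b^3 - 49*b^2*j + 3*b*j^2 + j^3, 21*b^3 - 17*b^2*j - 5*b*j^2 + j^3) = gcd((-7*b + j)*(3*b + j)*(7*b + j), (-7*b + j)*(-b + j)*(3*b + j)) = 21*b^2 + 4*b*j - j^2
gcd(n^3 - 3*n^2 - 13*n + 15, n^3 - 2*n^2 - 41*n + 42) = n - 1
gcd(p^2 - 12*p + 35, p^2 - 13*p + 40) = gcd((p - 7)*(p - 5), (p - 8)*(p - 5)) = p - 5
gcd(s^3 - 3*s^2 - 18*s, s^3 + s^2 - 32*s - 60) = s - 6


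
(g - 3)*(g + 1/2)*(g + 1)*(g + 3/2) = g^4 - 25*g^2/4 - 15*g/2 - 9/4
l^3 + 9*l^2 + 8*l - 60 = (l - 2)*(l + 5)*(l + 6)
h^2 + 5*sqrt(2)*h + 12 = (h + 2*sqrt(2))*(h + 3*sqrt(2))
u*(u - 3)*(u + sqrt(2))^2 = u^4 - 3*u^3 + 2*sqrt(2)*u^3 - 6*sqrt(2)*u^2 + 2*u^2 - 6*u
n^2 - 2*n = n*(n - 2)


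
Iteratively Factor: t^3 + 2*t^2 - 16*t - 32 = (t + 2)*(t^2 - 16) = (t - 4)*(t + 2)*(t + 4)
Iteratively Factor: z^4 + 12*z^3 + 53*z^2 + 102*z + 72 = (z + 3)*(z^3 + 9*z^2 + 26*z + 24) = (z + 3)*(z + 4)*(z^2 + 5*z + 6) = (z + 2)*(z + 3)*(z + 4)*(z + 3)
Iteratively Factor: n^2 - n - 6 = (n + 2)*(n - 3)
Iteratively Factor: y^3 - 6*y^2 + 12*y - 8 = (y - 2)*(y^2 - 4*y + 4) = (y - 2)^2*(y - 2)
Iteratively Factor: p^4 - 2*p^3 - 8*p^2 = (p)*(p^3 - 2*p^2 - 8*p) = p*(p - 4)*(p^2 + 2*p) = p^2*(p - 4)*(p + 2)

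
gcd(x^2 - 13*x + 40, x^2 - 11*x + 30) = x - 5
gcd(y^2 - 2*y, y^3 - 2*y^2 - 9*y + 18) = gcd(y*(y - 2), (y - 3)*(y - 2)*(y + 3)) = y - 2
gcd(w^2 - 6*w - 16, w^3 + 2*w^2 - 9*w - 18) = w + 2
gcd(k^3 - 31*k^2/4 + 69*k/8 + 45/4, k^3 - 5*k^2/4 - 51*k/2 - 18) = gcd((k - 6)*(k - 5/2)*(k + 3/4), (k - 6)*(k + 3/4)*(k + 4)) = k^2 - 21*k/4 - 9/2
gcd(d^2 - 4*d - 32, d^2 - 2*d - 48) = d - 8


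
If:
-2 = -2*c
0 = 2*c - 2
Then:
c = 1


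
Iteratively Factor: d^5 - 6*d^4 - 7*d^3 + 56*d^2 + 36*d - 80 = (d + 2)*(d^4 - 8*d^3 + 9*d^2 + 38*d - 40) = (d - 1)*(d + 2)*(d^3 - 7*d^2 + 2*d + 40) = (d - 1)*(d + 2)^2*(d^2 - 9*d + 20) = (d - 4)*(d - 1)*(d + 2)^2*(d - 5)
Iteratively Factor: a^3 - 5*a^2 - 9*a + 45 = (a + 3)*(a^2 - 8*a + 15) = (a - 3)*(a + 3)*(a - 5)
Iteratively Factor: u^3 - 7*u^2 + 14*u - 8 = (u - 2)*(u^2 - 5*u + 4) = (u - 2)*(u - 1)*(u - 4)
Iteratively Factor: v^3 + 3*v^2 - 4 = (v + 2)*(v^2 + v - 2) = (v + 2)^2*(v - 1)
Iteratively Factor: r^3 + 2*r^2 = (r)*(r^2 + 2*r) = r^2*(r + 2)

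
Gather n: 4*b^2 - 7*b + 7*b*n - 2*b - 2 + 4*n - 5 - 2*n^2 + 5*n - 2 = 4*b^2 - 9*b - 2*n^2 + n*(7*b + 9) - 9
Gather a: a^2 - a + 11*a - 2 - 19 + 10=a^2 + 10*a - 11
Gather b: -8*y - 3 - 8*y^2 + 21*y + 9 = -8*y^2 + 13*y + 6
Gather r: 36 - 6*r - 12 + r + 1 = 25 - 5*r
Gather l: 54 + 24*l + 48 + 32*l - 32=56*l + 70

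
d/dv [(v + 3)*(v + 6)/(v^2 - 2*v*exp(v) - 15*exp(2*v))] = (2*(v + 3)*(v + 6)*(v*exp(v) - v + 15*exp(2*v) + exp(v)) - (2*v + 9)*(-v^2 + 2*v*exp(v) + 15*exp(2*v)))/(-v^2 + 2*v*exp(v) + 15*exp(2*v))^2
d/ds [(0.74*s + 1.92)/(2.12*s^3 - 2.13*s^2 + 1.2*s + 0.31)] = (-3.1376*s^3 - 10.635*s^2 + 8.1792*s - 2.0746)/(4.4944*s^6 - 9.0312*s^5 + 9.6249*s^4 - 3.7976*s^3 + 0.1194*s^2 + 0.744*s + 0.0961)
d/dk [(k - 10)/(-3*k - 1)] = -31/(3*k + 1)^2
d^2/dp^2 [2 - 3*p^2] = -6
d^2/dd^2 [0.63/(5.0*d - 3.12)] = 31.5/(5.0*d - 3.12)^3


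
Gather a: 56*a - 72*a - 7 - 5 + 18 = 6 - 16*a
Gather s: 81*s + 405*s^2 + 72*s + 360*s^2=765*s^2 + 153*s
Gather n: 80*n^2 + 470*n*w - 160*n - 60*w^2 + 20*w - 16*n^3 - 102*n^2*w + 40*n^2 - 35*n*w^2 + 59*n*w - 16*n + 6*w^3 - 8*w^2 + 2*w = -16*n^3 + n^2*(120 - 102*w) + n*(-35*w^2 + 529*w - 176) + 6*w^3 - 68*w^2 + 22*w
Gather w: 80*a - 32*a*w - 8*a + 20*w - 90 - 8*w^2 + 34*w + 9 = 72*a - 8*w^2 + w*(54 - 32*a) - 81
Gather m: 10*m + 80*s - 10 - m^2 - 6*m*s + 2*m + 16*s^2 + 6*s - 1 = -m^2 + m*(12 - 6*s) + 16*s^2 + 86*s - 11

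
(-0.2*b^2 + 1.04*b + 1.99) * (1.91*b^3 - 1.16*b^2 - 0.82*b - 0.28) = -0.382*b^5 + 2.2184*b^4 + 2.7585*b^3 - 3.1052*b^2 - 1.923*b - 0.5572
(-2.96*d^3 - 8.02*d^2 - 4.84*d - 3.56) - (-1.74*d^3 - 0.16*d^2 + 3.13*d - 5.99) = -1.22*d^3 - 7.86*d^2 - 7.97*d + 2.43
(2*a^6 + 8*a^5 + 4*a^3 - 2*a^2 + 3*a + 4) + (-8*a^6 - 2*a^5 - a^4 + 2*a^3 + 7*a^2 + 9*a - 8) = -6*a^6 + 6*a^5 - a^4 + 6*a^3 + 5*a^2 + 12*a - 4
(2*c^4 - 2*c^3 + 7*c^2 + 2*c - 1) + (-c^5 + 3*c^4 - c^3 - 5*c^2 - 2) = -c^5 + 5*c^4 - 3*c^3 + 2*c^2 + 2*c - 3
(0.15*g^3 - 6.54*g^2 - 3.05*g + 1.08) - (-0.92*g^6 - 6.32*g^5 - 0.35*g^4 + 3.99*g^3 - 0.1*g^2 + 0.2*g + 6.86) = 0.92*g^6 + 6.32*g^5 + 0.35*g^4 - 3.84*g^3 - 6.44*g^2 - 3.25*g - 5.78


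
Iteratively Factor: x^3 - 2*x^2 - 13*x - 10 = (x - 5)*(x^2 + 3*x + 2) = (x - 5)*(x + 2)*(x + 1)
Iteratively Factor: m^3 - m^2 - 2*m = (m - 2)*(m^2 + m) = (m - 2)*(m + 1)*(m)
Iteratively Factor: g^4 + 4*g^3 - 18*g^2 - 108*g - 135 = (g + 3)*(g^3 + g^2 - 21*g - 45) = (g - 5)*(g + 3)*(g^2 + 6*g + 9) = (g - 5)*(g + 3)^2*(g + 3)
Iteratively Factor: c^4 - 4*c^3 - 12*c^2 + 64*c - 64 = (c - 4)*(c^3 - 12*c + 16) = (c - 4)*(c + 4)*(c^2 - 4*c + 4) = (c - 4)*(c - 2)*(c + 4)*(c - 2)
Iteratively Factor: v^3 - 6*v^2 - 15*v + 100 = (v - 5)*(v^2 - v - 20) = (v - 5)^2*(v + 4)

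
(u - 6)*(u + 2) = u^2 - 4*u - 12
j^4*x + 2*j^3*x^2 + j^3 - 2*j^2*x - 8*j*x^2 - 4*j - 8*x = (j - 2)*(j + 2)*(j + 2*x)*(j*x + 1)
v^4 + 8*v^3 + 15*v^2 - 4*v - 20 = (v - 1)*(v + 2)^2*(v + 5)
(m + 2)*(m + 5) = m^2 + 7*m + 10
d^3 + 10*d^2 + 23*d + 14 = (d + 1)*(d + 2)*(d + 7)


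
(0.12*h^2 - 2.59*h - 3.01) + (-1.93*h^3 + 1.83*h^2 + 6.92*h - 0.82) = -1.93*h^3 + 1.95*h^2 + 4.33*h - 3.83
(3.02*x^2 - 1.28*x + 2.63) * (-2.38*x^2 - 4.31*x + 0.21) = -7.1876*x^4 - 9.9698*x^3 - 0.1084*x^2 - 11.6041*x + 0.5523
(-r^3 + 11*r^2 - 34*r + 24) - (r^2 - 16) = -r^3 + 10*r^2 - 34*r + 40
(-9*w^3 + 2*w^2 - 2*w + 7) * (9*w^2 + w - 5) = -81*w^5 + 9*w^4 + 29*w^3 + 51*w^2 + 17*w - 35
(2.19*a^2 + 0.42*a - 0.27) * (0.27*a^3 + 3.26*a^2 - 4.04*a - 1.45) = 0.5913*a^5 + 7.2528*a^4 - 7.5513*a^3 - 5.7525*a^2 + 0.4818*a + 0.3915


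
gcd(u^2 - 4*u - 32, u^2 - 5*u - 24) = u - 8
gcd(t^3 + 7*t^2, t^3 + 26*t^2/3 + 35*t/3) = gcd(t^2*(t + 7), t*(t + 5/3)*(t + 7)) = t^2 + 7*t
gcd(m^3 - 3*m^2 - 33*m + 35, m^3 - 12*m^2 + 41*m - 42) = m - 7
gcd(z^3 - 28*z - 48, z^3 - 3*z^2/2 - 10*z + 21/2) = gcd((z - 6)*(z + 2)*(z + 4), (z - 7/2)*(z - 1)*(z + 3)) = 1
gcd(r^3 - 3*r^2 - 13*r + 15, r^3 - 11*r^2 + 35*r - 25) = r^2 - 6*r + 5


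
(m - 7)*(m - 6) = m^2 - 13*m + 42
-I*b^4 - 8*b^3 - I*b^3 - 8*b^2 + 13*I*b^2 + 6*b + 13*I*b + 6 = (b - 6*I)*(b - I)^2*(-I*b - I)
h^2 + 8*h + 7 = (h + 1)*(h + 7)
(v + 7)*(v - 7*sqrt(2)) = v^2 - 7*sqrt(2)*v + 7*v - 49*sqrt(2)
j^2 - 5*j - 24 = (j - 8)*(j + 3)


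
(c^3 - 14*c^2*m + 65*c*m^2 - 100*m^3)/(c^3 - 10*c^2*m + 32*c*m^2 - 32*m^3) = (c^2 - 10*c*m + 25*m^2)/(c^2 - 6*c*m + 8*m^2)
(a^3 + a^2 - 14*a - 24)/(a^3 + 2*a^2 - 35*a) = (a^3 + a^2 - 14*a - 24)/(a*(a^2 + 2*a - 35))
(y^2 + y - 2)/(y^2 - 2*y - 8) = (y - 1)/(y - 4)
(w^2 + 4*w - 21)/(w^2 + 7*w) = (w - 3)/w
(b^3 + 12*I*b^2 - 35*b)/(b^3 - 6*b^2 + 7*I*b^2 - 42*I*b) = (b + 5*I)/(b - 6)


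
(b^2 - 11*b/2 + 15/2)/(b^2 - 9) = (b - 5/2)/(b + 3)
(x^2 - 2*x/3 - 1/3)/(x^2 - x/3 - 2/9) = 3*(x - 1)/(3*x - 2)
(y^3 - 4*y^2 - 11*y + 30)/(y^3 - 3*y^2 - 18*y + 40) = (y + 3)/(y + 4)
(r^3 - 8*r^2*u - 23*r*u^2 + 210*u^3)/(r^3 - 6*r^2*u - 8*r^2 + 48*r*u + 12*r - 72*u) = (r^2 - 2*r*u - 35*u^2)/(r^2 - 8*r + 12)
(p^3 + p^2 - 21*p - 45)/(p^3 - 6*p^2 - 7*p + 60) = (p + 3)/(p - 4)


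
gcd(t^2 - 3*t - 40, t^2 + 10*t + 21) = 1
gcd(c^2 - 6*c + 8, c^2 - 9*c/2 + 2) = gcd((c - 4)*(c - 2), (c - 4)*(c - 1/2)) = c - 4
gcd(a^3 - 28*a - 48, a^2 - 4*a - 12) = a^2 - 4*a - 12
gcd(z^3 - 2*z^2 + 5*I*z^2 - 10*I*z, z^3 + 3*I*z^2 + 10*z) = z^2 + 5*I*z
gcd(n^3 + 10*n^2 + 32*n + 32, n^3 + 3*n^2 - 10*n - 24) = n^2 + 6*n + 8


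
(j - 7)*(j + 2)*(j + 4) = j^3 - j^2 - 34*j - 56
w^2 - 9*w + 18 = (w - 6)*(w - 3)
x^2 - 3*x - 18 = (x - 6)*(x + 3)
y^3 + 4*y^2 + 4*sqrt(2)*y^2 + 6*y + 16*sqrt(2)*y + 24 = (y + 4)*(y + sqrt(2))*(y + 3*sqrt(2))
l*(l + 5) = l^2 + 5*l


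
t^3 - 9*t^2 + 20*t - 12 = (t - 6)*(t - 2)*(t - 1)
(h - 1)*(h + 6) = h^2 + 5*h - 6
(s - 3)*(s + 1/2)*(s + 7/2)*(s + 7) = s^4 + 8*s^3 - 13*s^2/4 - 77*s - 147/4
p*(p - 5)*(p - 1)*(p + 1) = p^4 - 5*p^3 - p^2 + 5*p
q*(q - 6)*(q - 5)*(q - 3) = q^4 - 14*q^3 + 63*q^2 - 90*q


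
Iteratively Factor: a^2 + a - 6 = (a + 3)*(a - 2)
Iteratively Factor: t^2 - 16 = (t - 4)*(t + 4)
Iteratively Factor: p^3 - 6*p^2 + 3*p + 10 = (p + 1)*(p^2 - 7*p + 10) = (p - 5)*(p + 1)*(p - 2)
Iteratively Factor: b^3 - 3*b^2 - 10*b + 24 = (b + 3)*(b^2 - 6*b + 8) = (b - 4)*(b + 3)*(b - 2)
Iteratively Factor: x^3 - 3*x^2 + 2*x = (x - 2)*(x^2 - x) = (x - 2)*(x - 1)*(x)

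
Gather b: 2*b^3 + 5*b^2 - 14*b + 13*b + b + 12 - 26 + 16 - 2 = 2*b^3 + 5*b^2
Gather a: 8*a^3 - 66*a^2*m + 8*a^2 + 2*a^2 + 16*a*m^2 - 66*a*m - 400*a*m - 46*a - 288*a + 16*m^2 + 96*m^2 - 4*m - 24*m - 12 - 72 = 8*a^3 + a^2*(10 - 66*m) + a*(16*m^2 - 466*m - 334) + 112*m^2 - 28*m - 84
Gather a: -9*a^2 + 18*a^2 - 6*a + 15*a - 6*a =9*a^2 + 3*a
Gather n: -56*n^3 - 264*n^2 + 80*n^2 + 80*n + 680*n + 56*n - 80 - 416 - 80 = -56*n^3 - 184*n^2 + 816*n - 576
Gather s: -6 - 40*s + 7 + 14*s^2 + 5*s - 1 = 14*s^2 - 35*s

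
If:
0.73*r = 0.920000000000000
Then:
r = 1.26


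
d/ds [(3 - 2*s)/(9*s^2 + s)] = 3*(6*s^2 - 18*s - 1)/(s^2*(81*s^2 + 18*s + 1))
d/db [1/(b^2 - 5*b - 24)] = (5 - 2*b)/(-b^2 + 5*b + 24)^2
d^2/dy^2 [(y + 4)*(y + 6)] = 2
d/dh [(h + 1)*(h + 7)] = 2*h + 8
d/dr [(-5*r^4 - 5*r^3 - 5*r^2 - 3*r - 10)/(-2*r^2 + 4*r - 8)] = (10*r^5 - 25*r^4 + 60*r^3 + 47*r^2 + 20*r + 32)/(2*(r^4 - 4*r^3 + 12*r^2 - 16*r + 16))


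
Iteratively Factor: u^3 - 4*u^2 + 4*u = (u - 2)*(u^2 - 2*u) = (u - 2)^2*(u)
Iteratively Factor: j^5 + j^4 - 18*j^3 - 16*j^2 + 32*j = (j + 2)*(j^4 - j^3 - 16*j^2 + 16*j) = j*(j + 2)*(j^3 - j^2 - 16*j + 16) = j*(j + 2)*(j + 4)*(j^2 - 5*j + 4) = j*(j - 4)*(j + 2)*(j + 4)*(j - 1)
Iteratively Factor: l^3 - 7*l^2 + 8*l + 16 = (l - 4)*(l^2 - 3*l - 4) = (l - 4)*(l + 1)*(l - 4)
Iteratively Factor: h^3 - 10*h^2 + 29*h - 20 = (h - 1)*(h^2 - 9*h + 20) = (h - 5)*(h - 1)*(h - 4)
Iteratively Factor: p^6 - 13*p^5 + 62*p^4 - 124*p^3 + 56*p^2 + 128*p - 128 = (p - 2)*(p^5 - 11*p^4 + 40*p^3 - 44*p^2 - 32*p + 64) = (p - 2)^2*(p^4 - 9*p^3 + 22*p^2 - 32) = (p - 2)^3*(p^3 - 7*p^2 + 8*p + 16) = (p - 4)*(p - 2)^3*(p^2 - 3*p - 4) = (p - 4)^2*(p - 2)^3*(p + 1)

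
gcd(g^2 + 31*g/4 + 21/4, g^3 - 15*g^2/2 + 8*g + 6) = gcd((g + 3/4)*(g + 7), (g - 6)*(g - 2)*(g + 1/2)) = 1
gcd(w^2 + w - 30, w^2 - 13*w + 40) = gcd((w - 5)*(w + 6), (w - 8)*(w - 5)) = w - 5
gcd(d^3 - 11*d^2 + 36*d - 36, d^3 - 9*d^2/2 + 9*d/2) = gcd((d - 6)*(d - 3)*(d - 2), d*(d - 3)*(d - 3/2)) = d - 3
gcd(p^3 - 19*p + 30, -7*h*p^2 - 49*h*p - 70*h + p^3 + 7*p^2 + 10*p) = p + 5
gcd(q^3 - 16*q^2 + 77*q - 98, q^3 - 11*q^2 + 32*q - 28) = q^2 - 9*q + 14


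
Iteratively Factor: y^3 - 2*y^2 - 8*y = (y)*(y^2 - 2*y - 8) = y*(y + 2)*(y - 4)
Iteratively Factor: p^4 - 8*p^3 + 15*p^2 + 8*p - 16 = (p - 1)*(p^3 - 7*p^2 + 8*p + 16) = (p - 4)*(p - 1)*(p^2 - 3*p - 4) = (p - 4)^2*(p - 1)*(p + 1)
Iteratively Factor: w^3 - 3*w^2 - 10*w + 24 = (w - 4)*(w^2 + w - 6) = (w - 4)*(w - 2)*(w + 3)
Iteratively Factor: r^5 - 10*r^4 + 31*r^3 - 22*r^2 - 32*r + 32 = (r + 1)*(r^4 - 11*r^3 + 42*r^2 - 64*r + 32) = (r - 4)*(r + 1)*(r^3 - 7*r^2 + 14*r - 8) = (r - 4)^2*(r + 1)*(r^2 - 3*r + 2) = (r - 4)^2*(r - 2)*(r + 1)*(r - 1)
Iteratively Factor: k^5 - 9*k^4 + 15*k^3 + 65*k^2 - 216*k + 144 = (k - 3)*(k^4 - 6*k^3 - 3*k^2 + 56*k - 48) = (k - 4)*(k - 3)*(k^3 - 2*k^2 - 11*k + 12) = (k - 4)^2*(k - 3)*(k^2 + 2*k - 3) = (k - 4)^2*(k - 3)*(k - 1)*(k + 3)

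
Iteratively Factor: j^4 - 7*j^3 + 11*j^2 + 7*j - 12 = (j - 3)*(j^3 - 4*j^2 - j + 4) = (j - 3)*(j + 1)*(j^2 - 5*j + 4) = (j - 4)*(j - 3)*(j + 1)*(j - 1)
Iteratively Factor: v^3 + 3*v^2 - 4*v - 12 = (v - 2)*(v^2 + 5*v + 6) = (v - 2)*(v + 2)*(v + 3)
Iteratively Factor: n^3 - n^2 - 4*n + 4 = (n - 2)*(n^2 + n - 2) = (n - 2)*(n - 1)*(n + 2)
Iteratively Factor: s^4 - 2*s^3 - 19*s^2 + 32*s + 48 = (s - 3)*(s^3 + s^2 - 16*s - 16) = (s - 3)*(s + 4)*(s^2 - 3*s - 4) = (s - 3)*(s + 1)*(s + 4)*(s - 4)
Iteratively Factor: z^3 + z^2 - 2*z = (z + 2)*(z^2 - z) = z*(z + 2)*(z - 1)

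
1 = 1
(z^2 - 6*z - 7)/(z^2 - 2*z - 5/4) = 4*(-z^2 + 6*z + 7)/(-4*z^2 + 8*z + 5)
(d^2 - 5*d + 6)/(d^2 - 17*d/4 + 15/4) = 4*(d - 2)/(4*d - 5)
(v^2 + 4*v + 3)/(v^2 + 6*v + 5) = (v + 3)/(v + 5)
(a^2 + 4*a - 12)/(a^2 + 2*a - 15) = (a^2 + 4*a - 12)/(a^2 + 2*a - 15)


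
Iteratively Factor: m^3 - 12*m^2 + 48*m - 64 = (m - 4)*(m^2 - 8*m + 16) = (m - 4)^2*(m - 4)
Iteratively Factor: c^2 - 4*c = (c)*(c - 4)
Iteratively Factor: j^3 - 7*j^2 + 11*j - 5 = (j - 1)*(j^2 - 6*j + 5) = (j - 1)^2*(j - 5)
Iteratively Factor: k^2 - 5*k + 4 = (k - 4)*(k - 1)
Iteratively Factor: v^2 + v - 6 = (v + 3)*(v - 2)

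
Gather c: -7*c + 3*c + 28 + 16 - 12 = 32 - 4*c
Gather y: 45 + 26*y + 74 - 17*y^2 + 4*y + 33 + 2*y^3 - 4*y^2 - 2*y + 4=2*y^3 - 21*y^2 + 28*y + 156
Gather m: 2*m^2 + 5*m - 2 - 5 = 2*m^2 + 5*m - 7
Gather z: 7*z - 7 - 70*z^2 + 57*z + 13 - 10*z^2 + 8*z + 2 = -80*z^2 + 72*z + 8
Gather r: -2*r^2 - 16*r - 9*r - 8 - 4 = -2*r^2 - 25*r - 12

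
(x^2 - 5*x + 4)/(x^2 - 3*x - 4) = (x - 1)/(x + 1)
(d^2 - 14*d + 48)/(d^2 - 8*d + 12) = (d - 8)/(d - 2)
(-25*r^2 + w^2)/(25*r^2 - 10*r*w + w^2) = (-5*r - w)/(5*r - w)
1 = 1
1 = 1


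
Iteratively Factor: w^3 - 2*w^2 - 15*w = (w)*(w^2 - 2*w - 15) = w*(w + 3)*(w - 5)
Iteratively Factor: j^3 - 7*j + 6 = (j + 3)*(j^2 - 3*j + 2) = (j - 1)*(j + 3)*(j - 2)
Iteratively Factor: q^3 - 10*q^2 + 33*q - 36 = (q - 4)*(q^2 - 6*q + 9) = (q - 4)*(q - 3)*(q - 3)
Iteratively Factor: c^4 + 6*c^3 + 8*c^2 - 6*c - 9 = (c + 3)*(c^3 + 3*c^2 - c - 3) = (c - 1)*(c + 3)*(c^2 + 4*c + 3) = (c - 1)*(c + 3)^2*(c + 1)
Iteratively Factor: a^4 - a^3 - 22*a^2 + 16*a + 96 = (a - 3)*(a^3 + 2*a^2 - 16*a - 32) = (a - 4)*(a - 3)*(a^2 + 6*a + 8) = (a - 4)*(a - 3)*(a + 2)*(a + 4)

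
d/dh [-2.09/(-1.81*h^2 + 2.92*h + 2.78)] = (6.1028 - 7.5658*h)/(-1.81*h^2 + 2.92*h + 2.78)^2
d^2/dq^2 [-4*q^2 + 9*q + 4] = -8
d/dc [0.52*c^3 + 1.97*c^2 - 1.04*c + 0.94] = 1.56*c^2 + 3.94*c - 1.04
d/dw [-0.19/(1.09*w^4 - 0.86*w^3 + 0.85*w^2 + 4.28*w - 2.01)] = (0.8284*w^3 - 0.4902*w^2 + 0.323*w + 0.8132)/(1.09*w^4 - 0.86*w^3 + 0.85*w^2 + 4.28*w - 2.01)^2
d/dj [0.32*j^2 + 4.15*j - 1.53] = 0.64*j + 4.15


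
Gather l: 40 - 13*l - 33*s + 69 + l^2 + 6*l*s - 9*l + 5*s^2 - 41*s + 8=l^2 + l*(6*s - 22) + 5*s^2 - 74*s + 117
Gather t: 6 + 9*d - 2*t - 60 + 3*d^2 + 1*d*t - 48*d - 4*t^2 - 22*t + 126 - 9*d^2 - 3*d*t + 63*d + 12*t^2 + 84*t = -6*d^2 + 24*d + 8*t^2 + t*(60 - 2*d) + 72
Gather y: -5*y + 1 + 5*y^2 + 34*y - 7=5*y^2 + 29*y - 6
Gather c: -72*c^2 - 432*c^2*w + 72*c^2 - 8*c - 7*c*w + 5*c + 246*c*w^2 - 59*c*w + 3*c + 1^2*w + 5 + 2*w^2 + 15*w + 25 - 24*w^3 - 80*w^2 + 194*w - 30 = -432*c^2*w + c*(246*w^2 - 66*w) - 24*w^3 - 78*w^2 + 210*w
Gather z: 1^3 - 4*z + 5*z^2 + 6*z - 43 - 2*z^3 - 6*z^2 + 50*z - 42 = -2*z^3 - z^2 + 52*z - 84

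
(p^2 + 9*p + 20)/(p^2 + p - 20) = (p + 4)/(p - 4)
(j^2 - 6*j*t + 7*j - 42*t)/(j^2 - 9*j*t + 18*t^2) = (-j - 7)/(-j + 3*t)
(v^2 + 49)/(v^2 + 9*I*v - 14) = (v - 7*I)/(v + 2*I)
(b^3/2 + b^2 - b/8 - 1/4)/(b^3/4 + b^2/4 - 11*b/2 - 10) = (2*b^2 - 1/2)/(b^2 - b - 20)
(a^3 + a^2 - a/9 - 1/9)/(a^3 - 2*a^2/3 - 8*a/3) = (-9*a^3 - 9*a^2 + a + 1)/(3*a*(-3*a^2 + 2*a + 8))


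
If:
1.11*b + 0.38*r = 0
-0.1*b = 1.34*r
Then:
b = 0.00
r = 0.00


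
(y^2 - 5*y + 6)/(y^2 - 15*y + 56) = (y^2 - 5*y + 6)/(y^2 - 15*y + 56)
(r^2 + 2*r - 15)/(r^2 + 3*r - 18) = (r + 5)/(r + 6)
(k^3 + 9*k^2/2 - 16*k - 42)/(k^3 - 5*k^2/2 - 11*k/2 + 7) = (k + 6)/(k - 1)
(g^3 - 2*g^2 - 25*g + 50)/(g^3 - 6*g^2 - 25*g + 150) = (g - 2)/(g - 6)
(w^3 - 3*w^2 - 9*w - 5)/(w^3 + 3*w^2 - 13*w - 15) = (w^2 - 4*w - 5)/(w^2 + 2*w - 15)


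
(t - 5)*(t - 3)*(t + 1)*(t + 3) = t^4 - 4*t^3 - 14*t^2 + 36*t + 45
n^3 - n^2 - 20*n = n*(n - 5)*(n + 4)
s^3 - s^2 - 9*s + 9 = (s - 3)*(s - 1)*(s + 3)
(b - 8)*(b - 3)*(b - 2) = b^3 - 13*b^2 + 46*b - 48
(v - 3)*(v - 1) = v^2 - 4*v + 3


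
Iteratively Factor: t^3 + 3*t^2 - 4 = (t + 2)*(t^2 + t - 2) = (t - 1)*(t + 2)*(t + 2)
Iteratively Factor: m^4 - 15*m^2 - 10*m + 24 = (m - 1)*(m^3 + m^2 - 14*m - 24) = (m - 1)*(m + 3)*(m^2 - 2*m - 8) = (m - 4)*(m - 1)*(m + 3)*(m + 2)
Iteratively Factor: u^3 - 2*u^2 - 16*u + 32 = (u - 4)*(u^2 + 2*u - 8) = (u - 4)*(u + 4)*(u - 2)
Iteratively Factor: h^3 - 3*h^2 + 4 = (h - 2)*(h^2 - h - 2) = (h - 2)^2*(h + 1)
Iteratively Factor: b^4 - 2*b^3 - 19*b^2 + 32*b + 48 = (b + 1)*(b^3 - 3*b^2 - 16*b + 48) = (b - 3)*(b + 1)*(b^2 - 16) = (b - 4)*(b - 3)*(b + 1)*(b + 4)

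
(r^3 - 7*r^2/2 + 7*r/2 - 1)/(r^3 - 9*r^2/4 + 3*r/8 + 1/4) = 4*(r - 1)/(4*r + 1)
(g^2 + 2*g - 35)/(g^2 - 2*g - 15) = (g + 7)/(g + 3)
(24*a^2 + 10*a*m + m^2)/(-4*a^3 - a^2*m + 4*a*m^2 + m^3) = (-6*a - m)/(a^2 - m^2)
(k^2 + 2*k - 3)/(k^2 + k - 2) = (k + 3)/(k + 2)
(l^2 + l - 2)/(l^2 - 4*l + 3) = (l + 2)/(l - 3)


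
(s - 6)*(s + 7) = s^2 + s - 42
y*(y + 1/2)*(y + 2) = y^3 + 5*y^2/2 + y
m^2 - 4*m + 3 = (m - 3)*(m - 1)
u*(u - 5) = u^2 - 5*u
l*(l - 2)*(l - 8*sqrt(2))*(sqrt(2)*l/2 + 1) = sqrt(2)*l^4/2 - 7*l^3 - sqrt(2)*l^3 - 8*sqrt(2)*l^2 + 14*l^2 + 16*sqrt(2)*l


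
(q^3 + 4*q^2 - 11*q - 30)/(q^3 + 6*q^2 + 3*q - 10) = (q - 3)/(q - 1)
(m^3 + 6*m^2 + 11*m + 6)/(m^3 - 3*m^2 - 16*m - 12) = (m + 3)/(m - 6)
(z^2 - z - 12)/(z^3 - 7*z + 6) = (z - 4)/(z^2 - 3*z + 2)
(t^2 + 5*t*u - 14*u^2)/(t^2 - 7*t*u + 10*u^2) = (t + 7*u)/(t - 5*u)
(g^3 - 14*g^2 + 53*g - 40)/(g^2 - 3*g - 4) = (-g^3 + 14*g^2 - 53*g + 40)/(-g^2 + 3*g + 4)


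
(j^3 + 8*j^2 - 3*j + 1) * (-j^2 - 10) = -j^5 - 8*j^4 - 7*j^3 - 81*j^2 + 30*j - 10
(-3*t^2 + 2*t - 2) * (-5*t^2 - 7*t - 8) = 15*t^4 + 11*t^3 + 20*t^2 - 2*t + 16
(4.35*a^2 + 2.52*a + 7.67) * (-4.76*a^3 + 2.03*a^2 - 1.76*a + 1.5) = -20.706*a^5 - 3.1647*a^4 - 39.0496*a^3 + 17.6599*a^2 - 9.7192*a + 11.505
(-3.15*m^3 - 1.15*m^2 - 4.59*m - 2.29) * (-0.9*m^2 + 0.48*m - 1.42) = 2.835*m^5 - 0.477*m^4 + 8.052*m^3 + 1.4908*m^2 + 5.4186*m + 3.2518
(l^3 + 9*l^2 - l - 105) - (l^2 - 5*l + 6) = l^3 + 8*l^2 + 4*l - 111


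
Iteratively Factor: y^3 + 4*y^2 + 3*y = (y + 3)*(y^2 + y) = (y + 1)*(y + 3)*(y)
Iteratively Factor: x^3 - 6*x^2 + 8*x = (x - 4)*(x^2 - 2*x) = x*(x - 4)*(x - 2)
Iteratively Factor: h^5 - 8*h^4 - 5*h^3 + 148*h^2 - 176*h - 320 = (h - 4)*(h^4 - 4*h^3 - 21*h^2 + 64*h + 80) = (h - 4)*(h + 4)*(h^3 - 8*h^2 + 11*h + 20) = (h - 4)^2*(h + 4)*(h^2 - 4*h - 5) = (h - 4)^2*(h + 1)*(h + 4)*(h - 5)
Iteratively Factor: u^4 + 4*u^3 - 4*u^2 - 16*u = (u - 2)*(u^3 + 6*u^2 + 8*u) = u*(u - 2)*(u^2 + 6*u + 8) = u*(u - 2)*(u + 4)*(u + 2)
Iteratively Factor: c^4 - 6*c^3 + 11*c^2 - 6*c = (c - 3)*(c^3 - 3*c^2 + 2*c) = (c - 3)*(c - 2)*(c^2 - c) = c*(c - 3)*(c - 2)*(c - 1)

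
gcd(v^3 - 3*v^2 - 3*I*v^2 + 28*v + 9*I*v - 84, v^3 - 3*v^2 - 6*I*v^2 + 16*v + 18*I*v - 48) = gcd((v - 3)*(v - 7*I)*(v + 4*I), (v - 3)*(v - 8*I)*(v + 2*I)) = v - 3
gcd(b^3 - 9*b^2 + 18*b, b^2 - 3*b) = b^2 - 3*b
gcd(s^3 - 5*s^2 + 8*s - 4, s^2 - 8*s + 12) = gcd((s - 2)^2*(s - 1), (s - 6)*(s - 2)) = s - 2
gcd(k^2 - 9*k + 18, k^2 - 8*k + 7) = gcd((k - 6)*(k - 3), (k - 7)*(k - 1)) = 1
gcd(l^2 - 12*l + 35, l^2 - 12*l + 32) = 1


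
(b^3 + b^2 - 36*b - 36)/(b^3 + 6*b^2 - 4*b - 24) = (b^2 - 5*b - 6)/(b^2 - 4)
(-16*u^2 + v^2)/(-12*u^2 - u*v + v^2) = (4*u + v)/(3*u + v)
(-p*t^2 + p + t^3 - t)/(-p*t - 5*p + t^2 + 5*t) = (t^2 - 1)/(t + 5)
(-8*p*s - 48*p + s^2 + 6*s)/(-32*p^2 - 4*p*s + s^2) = (s + 6)/(4*p + s)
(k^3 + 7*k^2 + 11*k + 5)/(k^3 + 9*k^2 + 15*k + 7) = (k + 5)/(k + 7)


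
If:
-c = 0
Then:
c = 0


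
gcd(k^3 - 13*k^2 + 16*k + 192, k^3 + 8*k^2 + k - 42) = k + 3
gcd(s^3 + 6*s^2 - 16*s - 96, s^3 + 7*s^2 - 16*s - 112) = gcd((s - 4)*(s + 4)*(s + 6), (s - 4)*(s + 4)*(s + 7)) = s^2 - 16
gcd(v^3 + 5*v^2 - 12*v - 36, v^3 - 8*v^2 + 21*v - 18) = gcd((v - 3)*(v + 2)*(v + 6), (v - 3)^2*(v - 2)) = v - 3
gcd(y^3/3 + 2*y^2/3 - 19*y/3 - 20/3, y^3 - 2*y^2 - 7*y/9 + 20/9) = y + 1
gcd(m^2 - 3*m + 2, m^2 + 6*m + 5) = 1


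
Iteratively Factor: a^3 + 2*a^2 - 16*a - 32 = (a - 4)*(a^2 + 6*a + 8) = (a - 4)*(a + 2)*(a + 4)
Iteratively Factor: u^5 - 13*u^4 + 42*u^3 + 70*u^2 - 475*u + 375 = (u - 5)*(u^4 - 8*u^3 + 2*u^2 + 80*u - 75) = (u - 5)*(u + 3)*(u^3 - 11*u^2 + 35*u - 25) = (u - 5)^2*(u + 3)*(u^2 - 6*u + 5) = (u - 5)^2*(u - 1)*(u + 3)*(u - 5)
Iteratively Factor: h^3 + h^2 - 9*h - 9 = (h + 3)*(h^2 - 2*h - 3) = (h + 1)*(h + 3)*(h - 3)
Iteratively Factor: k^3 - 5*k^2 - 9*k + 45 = (k + 3)*(k^2 - 8*k + 15) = (k - 3)*(k + 3)*(k - 5)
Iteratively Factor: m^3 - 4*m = (m - 2)*(m^2 + 2*m) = m*(m - 2)*(m + 2)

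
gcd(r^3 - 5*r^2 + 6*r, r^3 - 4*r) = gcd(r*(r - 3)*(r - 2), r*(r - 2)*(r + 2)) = r^2 - 2*r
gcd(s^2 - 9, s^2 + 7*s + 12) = s + 3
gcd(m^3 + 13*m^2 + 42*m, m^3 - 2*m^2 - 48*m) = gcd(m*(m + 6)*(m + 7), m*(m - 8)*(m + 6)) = m^2 + 6*m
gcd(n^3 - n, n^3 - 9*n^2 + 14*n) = n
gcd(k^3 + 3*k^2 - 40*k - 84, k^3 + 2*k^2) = k + 2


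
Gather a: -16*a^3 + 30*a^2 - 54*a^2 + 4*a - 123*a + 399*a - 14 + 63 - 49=-16*a^3 - 24*a^2 + 280*a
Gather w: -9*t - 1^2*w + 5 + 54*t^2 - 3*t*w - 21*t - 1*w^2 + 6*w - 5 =54*t^2 - 30*t - w^2 + w*(5 - 3*t)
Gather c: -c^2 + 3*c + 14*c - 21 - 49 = -c^2 + 17*c - 70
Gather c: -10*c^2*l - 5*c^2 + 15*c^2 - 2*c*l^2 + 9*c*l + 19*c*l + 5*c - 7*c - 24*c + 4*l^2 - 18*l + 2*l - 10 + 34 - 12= c^2*(10 - 10*l) + c*(-2*l^2 + 28*l - 26) + 4*l^2 - 16*l + 12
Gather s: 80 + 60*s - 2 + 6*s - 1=66*s + 77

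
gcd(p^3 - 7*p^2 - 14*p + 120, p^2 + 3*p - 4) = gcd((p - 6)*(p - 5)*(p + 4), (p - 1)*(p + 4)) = p + 4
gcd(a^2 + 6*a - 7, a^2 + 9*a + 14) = a + 7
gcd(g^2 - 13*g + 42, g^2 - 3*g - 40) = 1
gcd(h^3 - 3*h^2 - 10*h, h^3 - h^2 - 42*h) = h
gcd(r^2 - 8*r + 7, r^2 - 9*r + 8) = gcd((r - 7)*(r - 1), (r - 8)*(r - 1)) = r - 1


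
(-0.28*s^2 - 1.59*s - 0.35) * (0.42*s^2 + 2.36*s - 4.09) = -0.1176*s^4 - 1.3286*s^3 - 2.7542*s^2 + 5.6771*s + 1.4315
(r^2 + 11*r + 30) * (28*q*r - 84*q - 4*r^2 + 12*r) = 28*q*r^3 + 224*q*r^2 - 84*q*r - 2520*q - 4*r^4 - 32*r^3 + 12*r^2 + 360*r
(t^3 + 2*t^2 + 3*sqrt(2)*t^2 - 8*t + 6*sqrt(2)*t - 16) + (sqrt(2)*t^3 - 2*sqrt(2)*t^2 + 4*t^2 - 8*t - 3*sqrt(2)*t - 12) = t^3 + sqrt(2)*t^3 + sqrt(2)*t^2 + 6*t^2 - 16*t + 3*sqrt(2)*t - 28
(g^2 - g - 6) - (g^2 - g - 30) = 24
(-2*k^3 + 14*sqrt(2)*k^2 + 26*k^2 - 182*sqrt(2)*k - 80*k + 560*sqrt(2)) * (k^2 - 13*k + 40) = -2*k^5 + 14*sqrt(2)*k^4 + 52*k^4 - 364*sqrt(2)*k^3 - 498*k^3 + 2080*k^2 + 3486*sqrt(2)*k^2 - 14560*sqrt(2)*k - 3200*k + 22400*sqrt(2)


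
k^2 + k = k*(k + 1)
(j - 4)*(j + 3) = j^2 - j - 12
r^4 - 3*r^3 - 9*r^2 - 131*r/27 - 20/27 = (r - 5)*(r + 1/3)^2*(r + 4/3)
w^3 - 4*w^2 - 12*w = w*(w - 6)*(w + 2)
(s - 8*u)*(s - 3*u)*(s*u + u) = s^3*u - 11*s^2*u^2 + s^2*u + 24*s*u^3 - 11*s*u^2 + 24*u^3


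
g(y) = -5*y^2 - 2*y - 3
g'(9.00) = -92.00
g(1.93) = -25.48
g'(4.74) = -49.40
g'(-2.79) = 25.90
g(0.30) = -4.05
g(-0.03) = -2.94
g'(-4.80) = 46.00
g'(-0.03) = -1.70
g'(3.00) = -32.00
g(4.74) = -124.82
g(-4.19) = -82.40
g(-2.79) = -36.34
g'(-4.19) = 39.90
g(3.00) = -54.00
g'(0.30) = -5.00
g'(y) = -10*y - 2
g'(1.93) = -21.30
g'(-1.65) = 14.50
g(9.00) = -426.00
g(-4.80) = -108.60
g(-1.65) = -13.31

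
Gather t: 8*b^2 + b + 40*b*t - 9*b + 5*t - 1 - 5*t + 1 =8*b^2 + 40*b*t - 8*b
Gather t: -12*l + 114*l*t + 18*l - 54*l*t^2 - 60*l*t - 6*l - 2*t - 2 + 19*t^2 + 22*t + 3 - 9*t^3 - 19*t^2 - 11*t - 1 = -54*l*t^2 - 9*t^3 + t*(54*l + 9)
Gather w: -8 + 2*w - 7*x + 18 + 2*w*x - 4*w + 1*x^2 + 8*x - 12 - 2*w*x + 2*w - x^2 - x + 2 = 0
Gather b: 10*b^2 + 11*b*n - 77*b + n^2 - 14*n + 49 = 10*b^2 + b*(11*n - 77) + n^2 - 14*n + 49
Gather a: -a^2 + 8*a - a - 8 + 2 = -a^2 + 7*a - 6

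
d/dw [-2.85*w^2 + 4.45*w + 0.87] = 4.45 - 5.7*w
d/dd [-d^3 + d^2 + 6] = d*(2 - 3*d)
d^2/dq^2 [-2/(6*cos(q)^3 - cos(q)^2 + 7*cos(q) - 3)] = 2*((-23*cos(q) + 4*cos(2*q) - 27*cos(3*q))*(6*cos(q)^3 - cos(q)^2 + 7*cos(q) - 3)/2 - 2*(18*cos(q)^2 - 2*cos(q) + 7)^2*sin(q)^2)/(6*cos(q)^3 - cos(q)^2 + 7*cos(q) - 3)^3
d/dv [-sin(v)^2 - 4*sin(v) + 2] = -2*(sin(v) + 2)*cos(v)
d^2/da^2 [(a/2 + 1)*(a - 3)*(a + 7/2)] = 3*a + 5/2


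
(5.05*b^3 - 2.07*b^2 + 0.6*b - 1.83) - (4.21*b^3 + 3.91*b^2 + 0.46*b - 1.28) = 0.84*b^3 - 5.98*b^2 + 0.14*b - 0.55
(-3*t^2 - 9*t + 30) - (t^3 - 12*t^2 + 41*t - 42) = -t^3 + 9*t^2 - 50*t + 72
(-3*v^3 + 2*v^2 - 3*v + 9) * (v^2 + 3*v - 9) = -3*v^5 - 7*v^4 + 30*v^3 - 18*v^2 + 54*v - 81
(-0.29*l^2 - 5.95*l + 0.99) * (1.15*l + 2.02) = -0.3335*l^3 - 7.4283*l^2 - 10.8805*l + 1.9998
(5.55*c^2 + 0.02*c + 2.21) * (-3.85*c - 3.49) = -21.3675*c^3 - 19.4465*c^2 - 8.5783*c - 7.7129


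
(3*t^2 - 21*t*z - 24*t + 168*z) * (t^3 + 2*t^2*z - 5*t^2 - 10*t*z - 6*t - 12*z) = 3*t^5 - 15*t^4*z - 39*t^4 - 42*t^3*z^2 + 195*t^3*z + 102*t^3 + 546*t^2*z^2 - 510*t^2*z + 144*t^2 - 1428*t*z^2 - 720*t*z - 2016*z^2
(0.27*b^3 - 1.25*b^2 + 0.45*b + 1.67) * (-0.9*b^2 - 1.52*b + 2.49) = -0.243*b^5 + 0.7146*b^4 + 2.1673*b^3 - 5.2995*b^2 - 1.4179*b + 4.1583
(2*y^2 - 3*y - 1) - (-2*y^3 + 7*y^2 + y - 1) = 2*y^3 - 5*y^2 - 4*y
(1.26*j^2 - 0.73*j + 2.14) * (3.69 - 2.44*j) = -3.0744*j^3 + 6.4306*j^2 - 7.9153*j + 7.8966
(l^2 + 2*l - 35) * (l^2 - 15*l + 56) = l^4 - 13*l^3 - 9*l^2 + 637*l - 1960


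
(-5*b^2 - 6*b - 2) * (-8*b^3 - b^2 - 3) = 40*b^5 + 53*b^4 + 22*b^3 + 17*b^2 + 18*b + 6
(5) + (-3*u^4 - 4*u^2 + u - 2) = -3*u^4 - 4*u^2 + u + 3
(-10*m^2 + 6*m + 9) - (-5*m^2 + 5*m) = -5*m^2 + m + 9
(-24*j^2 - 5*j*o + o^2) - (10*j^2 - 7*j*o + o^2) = -34*j^2 + 2*j*o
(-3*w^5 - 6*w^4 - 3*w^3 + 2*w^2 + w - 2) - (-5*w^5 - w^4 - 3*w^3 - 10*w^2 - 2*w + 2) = 2*w^5 - 5*w^4 + 12*w^2 + 3*w - 4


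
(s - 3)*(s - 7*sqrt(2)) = s^2 - 7*sqrt(2)*s - 3*s + 21*sqrt(2)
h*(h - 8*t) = h^2 - 8*h*t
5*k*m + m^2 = m*(5*k + m)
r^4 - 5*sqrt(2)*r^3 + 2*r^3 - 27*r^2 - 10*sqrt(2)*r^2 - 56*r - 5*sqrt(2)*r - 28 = (r + 1)^2*(r - 7*sqrt(2))*(r + 2*sqrt(2))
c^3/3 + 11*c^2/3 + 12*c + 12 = (c/3 + 1)*(c + 2)*(c + 6)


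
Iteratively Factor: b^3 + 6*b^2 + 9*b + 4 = (b + 4)*(b^2 + 2*b + 1) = (b + 1)*(b + 4)*(b + 1)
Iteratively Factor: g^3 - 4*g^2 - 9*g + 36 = (g - 3)*(g^2 - g - 12) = (g - 4)*(g - 3)*(g + 3)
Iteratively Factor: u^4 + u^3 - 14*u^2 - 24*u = (u - 4)*(u^3 + 5*u^2 + 6*u) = u*(u - 4)*(u^2 + 5*u + 6) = u*(u - 4)*(u + 2)*(u + 3)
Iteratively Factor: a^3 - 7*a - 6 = (a + 1)*(a^2 - a - 6) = (a - 3)*(a + 1)*(a + 2)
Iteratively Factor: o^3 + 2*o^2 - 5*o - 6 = (o + 3)*(o^2 - o - 2) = (o - 2)*(o + 3)*(o + 1)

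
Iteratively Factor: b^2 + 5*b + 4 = (b + 1)*(b + 4)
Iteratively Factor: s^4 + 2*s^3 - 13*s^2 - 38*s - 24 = (s - 4)*(s^3 + 6*s^2 + 11*s + 6) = (s - 4)*(s + 3)*(s^2 + 3*s + 2) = (s - 4)*(s + 2)*(s + 3)*(s + 1)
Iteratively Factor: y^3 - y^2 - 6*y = (y)*(y^2 - y - 6) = y*(y + 2)*(y - 3)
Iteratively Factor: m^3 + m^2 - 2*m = (m + 2)*(m^2 - m) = (m - 1)*(m + 2)*(m)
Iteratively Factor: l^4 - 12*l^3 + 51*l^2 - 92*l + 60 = (l - 2)*(l^3 - 10*l^2 + 31*l - 30) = (l - 5)*(l - 2)*(l^2 - 5*l + 6) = (l - 5)*(l - 3)*(l - 2)*(l - 2)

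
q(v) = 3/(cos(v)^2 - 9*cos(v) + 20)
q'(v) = 3*(2*sin(v)*cos(v) - 9*sin(v))/(cos(v)^2 - 9*cos(v) + 20)^2 = 3*(2*cos(v) - 9)*sin(v)/(cos(v)^2 - 9*cos(v) + 20)^2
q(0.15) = 0.25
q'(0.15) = -0.02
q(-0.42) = 0.24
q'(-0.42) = 0.06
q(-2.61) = 0.11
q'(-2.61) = 0.02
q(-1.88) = 0.13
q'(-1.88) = 0.05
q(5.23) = 0.19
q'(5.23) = 0.08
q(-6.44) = 0.25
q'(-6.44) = 0.02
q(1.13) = 0.18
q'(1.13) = -0.08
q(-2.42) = 0.11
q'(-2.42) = 0.03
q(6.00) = 0.24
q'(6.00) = 0.04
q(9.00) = 0.10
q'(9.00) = -0.02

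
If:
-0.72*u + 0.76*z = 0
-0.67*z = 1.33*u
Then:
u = 0.00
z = 0.00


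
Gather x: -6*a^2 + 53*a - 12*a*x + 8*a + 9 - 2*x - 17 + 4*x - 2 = -6*a^2 + 61*a + x*(2 - 12*a) - 10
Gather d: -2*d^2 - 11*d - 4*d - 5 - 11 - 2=-2*d^2 - 15*d - 18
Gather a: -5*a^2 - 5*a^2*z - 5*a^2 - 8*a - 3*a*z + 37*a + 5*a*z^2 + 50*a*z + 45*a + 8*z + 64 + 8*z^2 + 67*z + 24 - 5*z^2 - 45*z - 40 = a^2*(-5*z - 10) + a*(5*z^2 + 47*z + 74) + 3*z^2 + 30*z + 48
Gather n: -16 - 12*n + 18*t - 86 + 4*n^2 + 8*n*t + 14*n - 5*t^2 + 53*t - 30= 4*n^2 + n*(8*t + 2) - 5*t^2 + 71*t - 132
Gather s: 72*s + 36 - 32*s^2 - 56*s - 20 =-32*s^2 + 16*s + 16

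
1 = 1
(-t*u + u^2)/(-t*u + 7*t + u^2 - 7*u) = u/(u - 7)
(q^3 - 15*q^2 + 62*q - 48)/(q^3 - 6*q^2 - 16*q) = (q^2 - 7*q + 6)/(q*(q + 2))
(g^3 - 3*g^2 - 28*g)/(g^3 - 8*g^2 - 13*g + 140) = g/(g - 5)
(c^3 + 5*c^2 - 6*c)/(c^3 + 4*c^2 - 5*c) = (c + 6)/(c + 5)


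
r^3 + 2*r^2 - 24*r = r*(r - 4)*(r + 6)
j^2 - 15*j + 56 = (j - 8)*(j - 7)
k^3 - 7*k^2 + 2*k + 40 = (k - 5)*(k - 4)*(k + 2)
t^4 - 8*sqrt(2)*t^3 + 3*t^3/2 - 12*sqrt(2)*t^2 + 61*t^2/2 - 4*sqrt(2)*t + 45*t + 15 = (t + 1/2)*(t + 1)*(t - 5*sqrt(2))*(t - 3*sqrt(2))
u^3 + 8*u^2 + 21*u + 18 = (u + 2)*(u + 3)^2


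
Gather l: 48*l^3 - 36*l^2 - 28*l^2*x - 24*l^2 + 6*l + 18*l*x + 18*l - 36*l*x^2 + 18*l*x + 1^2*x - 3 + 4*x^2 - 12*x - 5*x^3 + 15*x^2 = 48*l^3 + l^2*(-28*x - 60) + l*(-36*x^2 + 36*x + 24) - 5*x^3 + 19*x^2 - 11*x - 3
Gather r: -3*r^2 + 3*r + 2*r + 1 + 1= -3*r^2 + 5*r + 2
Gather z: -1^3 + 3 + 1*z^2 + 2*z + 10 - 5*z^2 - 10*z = -4*z^2 - 8*z + 12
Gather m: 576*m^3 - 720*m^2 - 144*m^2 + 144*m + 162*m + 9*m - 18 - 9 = 576*m^3 - 864*m^2 + 315*m - 27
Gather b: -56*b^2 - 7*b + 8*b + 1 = -56*b^2 + b + 1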